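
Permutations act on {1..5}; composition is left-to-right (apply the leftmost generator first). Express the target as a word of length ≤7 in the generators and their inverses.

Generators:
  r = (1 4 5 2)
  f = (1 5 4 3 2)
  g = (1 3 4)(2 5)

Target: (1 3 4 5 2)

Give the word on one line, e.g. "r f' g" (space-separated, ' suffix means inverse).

g f' g r g'

  after g: (1 3 4)(2 5)
  after f': (1 4 2)(3 5)
  after g: (2 3)(4 5)
  after r: (1 4 2 3)
  after g': (1 3 4 5 2)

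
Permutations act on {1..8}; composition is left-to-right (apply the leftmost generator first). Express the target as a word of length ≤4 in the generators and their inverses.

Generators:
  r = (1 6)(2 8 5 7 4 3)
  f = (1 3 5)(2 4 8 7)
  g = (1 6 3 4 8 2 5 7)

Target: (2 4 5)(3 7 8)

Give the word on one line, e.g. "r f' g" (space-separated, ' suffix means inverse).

  after r: (1 6)(2 8 5 7 4 3)
  after r: (2 5 4)(3 8 7)
  after r: (1 6)(2 7)(3 5)(4 8)
  after r: (2 4 5)(3 7 8)

r r r r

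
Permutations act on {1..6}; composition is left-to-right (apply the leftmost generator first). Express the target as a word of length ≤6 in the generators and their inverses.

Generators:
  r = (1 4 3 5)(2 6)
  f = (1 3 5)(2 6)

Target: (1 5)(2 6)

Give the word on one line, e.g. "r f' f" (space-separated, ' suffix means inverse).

  after r': (1 5 3 4)(2 6)
  after r': (1 3)(4 5)
  after f: (1 5 4)(2 6)
  after f: (3 5 4)
  after r': (1 5)(2 6)

r' r' f f r'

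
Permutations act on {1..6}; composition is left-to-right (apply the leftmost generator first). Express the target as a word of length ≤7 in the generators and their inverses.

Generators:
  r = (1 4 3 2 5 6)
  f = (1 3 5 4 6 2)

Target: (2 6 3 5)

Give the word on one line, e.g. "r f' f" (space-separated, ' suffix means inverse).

  after r: (1 4 3 2 5 6)
  after f: (1 6 3)(2 4 5)
  after r': (1 5 3 6 4 2)
  after f': (1 3 4 6 5)
  after f': (2 6 3 5)

r f r' f' f'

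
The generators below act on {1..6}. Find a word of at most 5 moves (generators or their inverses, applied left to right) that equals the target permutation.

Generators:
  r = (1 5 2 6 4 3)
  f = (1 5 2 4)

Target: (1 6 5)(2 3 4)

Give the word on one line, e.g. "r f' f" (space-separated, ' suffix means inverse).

  after r': (1 3 4 6 2 5)
  after r': (1 4 2)(3 6 5)
  after r': (1 6)(2 3)(4 5)
  after f: (1 6 5)(2 3 4)

r' r' r' f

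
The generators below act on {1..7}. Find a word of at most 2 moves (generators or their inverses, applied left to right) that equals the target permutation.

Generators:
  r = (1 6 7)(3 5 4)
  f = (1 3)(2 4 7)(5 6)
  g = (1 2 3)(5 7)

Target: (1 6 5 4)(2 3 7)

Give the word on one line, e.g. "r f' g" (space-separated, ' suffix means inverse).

r g

  after r: (1 6 7)(3 5 4)
  after g: (1 6 5 4)(2 3 7)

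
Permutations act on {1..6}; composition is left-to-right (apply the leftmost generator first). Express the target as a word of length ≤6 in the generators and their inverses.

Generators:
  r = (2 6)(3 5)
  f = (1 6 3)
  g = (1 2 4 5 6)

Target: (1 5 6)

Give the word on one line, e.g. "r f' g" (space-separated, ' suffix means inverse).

f' g f f g'

  after f': (1 3 6)
  after g: (1 3)(2 4 5 6)
  after f: (2 4 5 3 6)
  after f: (1 6 2 4 5)
  after g': (1 5 6)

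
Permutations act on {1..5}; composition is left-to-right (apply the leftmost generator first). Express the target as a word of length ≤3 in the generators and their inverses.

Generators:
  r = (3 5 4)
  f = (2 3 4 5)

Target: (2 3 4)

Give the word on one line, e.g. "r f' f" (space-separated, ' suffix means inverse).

f r' f'

  after f: (2 3 4 5)
  after r': (2 4 3 5)
  after f': (2 3 4)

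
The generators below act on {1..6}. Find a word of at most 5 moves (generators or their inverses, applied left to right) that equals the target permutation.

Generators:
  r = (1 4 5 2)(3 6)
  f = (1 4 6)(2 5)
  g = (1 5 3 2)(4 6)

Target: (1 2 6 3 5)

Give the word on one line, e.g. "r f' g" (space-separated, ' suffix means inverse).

f' g' r f

  after f': (1 6 4)(2 5)
  after g': (1 4 2)(3 5)
  after r: (1 5 6 3 2 4)
  after f: (1 2 6 3 5)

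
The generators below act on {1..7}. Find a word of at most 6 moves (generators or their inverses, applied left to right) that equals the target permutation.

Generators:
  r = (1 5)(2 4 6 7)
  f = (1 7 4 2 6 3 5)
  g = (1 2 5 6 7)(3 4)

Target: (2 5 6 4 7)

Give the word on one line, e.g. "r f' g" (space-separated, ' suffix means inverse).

  after r: (1 5)(2 4 6 7)
  after r: (2 6)(4 7)
  after g: (1 2 7 3 4)(5 6)
  after g: (1 5 7 4 2)
  after r': (2 5 6 4 7)

r r g g r'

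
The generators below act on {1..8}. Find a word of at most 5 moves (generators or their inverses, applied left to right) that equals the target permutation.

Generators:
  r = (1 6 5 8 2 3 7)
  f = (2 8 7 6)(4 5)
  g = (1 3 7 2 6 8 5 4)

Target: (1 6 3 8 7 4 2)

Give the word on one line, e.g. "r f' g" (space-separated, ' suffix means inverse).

f' r' f

  after f': (2 6 7 8)(4 5)
  after r': (1 7 5 4 6 3 2)
  after f: (1 6 3 8 7 4 2)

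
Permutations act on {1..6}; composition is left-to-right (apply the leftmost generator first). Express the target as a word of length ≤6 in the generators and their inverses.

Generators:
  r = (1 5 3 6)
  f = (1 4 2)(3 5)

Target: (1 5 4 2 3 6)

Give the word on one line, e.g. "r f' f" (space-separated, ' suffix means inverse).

  after r': (1 6 3 5)
  after f': (1 6 5 2 4)
  after f': (1 6 3 5 4 2)
  after r: (2 5 4)
  after r: (1 5 4 2 3 6)

r' f' f' r r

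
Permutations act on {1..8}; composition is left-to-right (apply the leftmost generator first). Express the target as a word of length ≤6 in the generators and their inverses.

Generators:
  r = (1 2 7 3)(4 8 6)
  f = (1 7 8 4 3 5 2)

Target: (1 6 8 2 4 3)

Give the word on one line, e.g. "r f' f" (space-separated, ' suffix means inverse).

  after f: (1 7 8 4 3 5 2)
  after f: (1 8 3 2 7 4 5)
  after r: (1 6 4 5 2 3 7 8)
  after f': (1 6 8 2 4 3)

f f r f'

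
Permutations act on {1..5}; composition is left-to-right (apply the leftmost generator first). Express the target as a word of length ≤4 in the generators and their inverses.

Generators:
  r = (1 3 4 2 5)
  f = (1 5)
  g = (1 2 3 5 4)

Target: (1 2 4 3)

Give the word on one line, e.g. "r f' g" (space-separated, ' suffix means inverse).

f' r'

  after f': (1 5)
  after r': (1 2 4 3)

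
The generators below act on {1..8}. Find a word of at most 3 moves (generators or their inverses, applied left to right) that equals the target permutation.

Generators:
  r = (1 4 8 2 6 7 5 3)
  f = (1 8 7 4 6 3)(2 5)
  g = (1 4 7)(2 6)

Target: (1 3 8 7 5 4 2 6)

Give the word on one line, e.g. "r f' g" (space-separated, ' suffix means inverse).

  after f': (1 3 6 4 7 8)(2 5)
  after r: (2 3 7)(4 5 6 8)
  after f': (1 3 8 7 5 4 2 6)

f' r f'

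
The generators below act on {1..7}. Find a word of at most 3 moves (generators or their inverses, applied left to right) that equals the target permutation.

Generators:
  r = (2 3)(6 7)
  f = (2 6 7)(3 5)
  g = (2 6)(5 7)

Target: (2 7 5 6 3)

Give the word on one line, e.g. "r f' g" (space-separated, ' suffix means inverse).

g r

  after g: (2 6)(5 7)
  after r: (2 7 5 6 3)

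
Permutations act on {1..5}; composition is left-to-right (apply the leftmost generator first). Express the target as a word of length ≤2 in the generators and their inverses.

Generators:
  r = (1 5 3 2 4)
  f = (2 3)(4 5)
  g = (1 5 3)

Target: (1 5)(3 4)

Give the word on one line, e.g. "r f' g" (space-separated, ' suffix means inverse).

  after f': (2 3)(4 5)
  after r: (1 5)(3 4)

f' r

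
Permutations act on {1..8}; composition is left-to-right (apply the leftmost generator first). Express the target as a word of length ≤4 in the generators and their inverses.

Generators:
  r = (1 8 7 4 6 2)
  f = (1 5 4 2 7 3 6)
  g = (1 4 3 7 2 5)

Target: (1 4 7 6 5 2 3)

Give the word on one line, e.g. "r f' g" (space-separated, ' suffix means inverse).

f f

  after f: (1 5 4 2 7 3 6)
  after f: (1 4 7 6 5 2 3)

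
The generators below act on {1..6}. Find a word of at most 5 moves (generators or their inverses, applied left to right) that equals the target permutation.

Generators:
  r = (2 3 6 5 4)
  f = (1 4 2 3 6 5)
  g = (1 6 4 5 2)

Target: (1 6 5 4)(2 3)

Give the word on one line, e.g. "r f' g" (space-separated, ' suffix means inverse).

  after f': (1 5 6 3 2 4)
  after f': (1 6 2)(3 4 5)
  after g': (3 6 5)
  after r: (2 3 5 6 4)
  after g: (1 6 5 4)(2 3)

f' f' g' r g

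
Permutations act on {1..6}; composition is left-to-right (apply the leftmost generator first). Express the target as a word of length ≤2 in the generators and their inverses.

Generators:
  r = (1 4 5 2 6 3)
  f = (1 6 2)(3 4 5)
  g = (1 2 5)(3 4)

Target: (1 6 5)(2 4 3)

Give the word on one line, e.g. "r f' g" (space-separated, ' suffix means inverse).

r' r'

  after r': (1 3 6 2 5 4)
  after r': (1 6 5)(2 4 3)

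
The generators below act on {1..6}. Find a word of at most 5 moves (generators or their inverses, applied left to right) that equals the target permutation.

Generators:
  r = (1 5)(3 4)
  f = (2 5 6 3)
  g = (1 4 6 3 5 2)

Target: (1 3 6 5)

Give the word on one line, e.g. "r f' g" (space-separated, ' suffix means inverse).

g' r' f g'

  after g': (1 2 5 3 6 4)
  after r': (1 2)(3 6)(4 5)
  after f: (1 5 4 6 2)
  after g': (1 3 6 5)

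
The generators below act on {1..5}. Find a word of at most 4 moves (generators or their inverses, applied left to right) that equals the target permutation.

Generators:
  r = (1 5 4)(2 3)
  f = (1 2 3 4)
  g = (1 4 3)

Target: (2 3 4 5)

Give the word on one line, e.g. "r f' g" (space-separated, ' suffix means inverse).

r r f

  after r: (1 5 4)(2 3)
  after r: (1 4 5)
  after f: (2 3 4 5)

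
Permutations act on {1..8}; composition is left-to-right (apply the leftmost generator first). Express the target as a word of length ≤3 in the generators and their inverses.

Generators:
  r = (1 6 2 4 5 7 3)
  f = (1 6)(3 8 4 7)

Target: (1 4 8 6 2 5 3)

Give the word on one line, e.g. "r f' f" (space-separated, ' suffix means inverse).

f' r r

  after f': (1 6)(3 7 4 8)
  after r: (1 2 4 8)(5 7)
  after r: (1 4 8 6 2 5 3)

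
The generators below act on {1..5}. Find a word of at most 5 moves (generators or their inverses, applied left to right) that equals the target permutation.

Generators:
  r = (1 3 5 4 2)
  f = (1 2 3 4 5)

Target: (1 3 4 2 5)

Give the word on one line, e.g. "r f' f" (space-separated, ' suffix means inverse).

  after r: (1 3 5 4 2)
  after f: (1 4 3)
  after r': (1 5 3 2 4)
  after r': (1 3 4 2 5)

r f r' r'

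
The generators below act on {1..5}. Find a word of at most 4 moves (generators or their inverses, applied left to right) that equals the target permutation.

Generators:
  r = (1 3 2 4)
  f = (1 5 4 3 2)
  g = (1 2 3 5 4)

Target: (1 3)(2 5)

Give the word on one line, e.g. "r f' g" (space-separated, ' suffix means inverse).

  after f': (1 2 3 4 5)
  after g: (1 3)(2 5)

f' g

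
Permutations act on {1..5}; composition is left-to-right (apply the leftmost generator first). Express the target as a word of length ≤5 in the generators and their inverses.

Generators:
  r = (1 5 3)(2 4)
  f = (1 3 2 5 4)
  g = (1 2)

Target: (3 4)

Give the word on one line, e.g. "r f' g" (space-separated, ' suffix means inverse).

  after f: (1 3 2 5 4)
  after g': (1 3)(2 5 4)
  after f': (3 4)

f g' f'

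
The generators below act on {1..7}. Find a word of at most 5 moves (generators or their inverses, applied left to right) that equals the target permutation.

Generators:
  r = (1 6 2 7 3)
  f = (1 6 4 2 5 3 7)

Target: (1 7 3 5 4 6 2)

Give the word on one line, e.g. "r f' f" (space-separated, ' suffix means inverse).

r f' r' f

  after r: (1 6 2 7 3)
  after f': (2 3 7 5)(4 6)
  after r': (1 3 2 7 5 6 4)
  after f: (1 7 3 5 4 6 2)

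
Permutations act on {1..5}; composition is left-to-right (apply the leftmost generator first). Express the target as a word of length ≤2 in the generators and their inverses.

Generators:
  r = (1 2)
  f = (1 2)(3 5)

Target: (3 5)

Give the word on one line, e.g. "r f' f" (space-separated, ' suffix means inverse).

  after r': (1 2)
  after f: (3 5)

r' f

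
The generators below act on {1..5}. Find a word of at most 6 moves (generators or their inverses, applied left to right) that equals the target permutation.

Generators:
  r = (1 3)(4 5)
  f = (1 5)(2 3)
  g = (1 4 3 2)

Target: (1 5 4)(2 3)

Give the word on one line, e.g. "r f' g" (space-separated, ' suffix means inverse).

  after f: (1 5)(2 3)
  after r': (1 4 5 3 2)
  after g': (4 5)
  after f': (1 5 4)(2 3)

f r' g' f'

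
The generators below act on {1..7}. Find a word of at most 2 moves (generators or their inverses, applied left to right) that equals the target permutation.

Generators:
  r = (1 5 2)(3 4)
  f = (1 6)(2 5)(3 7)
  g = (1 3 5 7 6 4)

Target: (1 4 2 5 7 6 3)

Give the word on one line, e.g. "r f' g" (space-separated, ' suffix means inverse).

g r'

  after g: (1 3 5 7 6 4)
  after r': (1 4 2 5 7 6 3)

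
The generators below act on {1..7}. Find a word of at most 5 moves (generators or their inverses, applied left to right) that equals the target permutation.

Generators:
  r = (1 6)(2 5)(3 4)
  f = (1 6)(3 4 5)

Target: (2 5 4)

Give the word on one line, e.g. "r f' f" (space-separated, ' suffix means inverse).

r' f' r f'

  after r': (1 6)(2 5)(3 4)
  after f': (2 4 5)
  after r: (1 6)(2 3 4)
  after f': (2 5 4)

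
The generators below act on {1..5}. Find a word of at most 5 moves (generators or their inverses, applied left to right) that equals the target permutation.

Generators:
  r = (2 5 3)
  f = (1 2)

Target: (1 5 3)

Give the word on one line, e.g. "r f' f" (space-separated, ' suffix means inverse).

f' r f'

  after f': (1 2)
  after r: (1 5 3 2)
  after f': (1 5 3)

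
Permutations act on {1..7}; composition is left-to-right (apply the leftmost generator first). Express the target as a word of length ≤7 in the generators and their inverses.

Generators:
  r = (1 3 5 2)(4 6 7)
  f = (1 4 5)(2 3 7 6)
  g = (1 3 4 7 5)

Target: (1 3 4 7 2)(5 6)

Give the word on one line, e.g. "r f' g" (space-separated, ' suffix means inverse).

  after f': (1 5 4)(2 6 7 3)
  after g': (1 7)(2 6 4 5 3)
  after g': (1 4 7 5)(2 6 3)
  after r': (1 7 3 5 2 4 6)
  after f': (1 3 4 7 2)(5 6)

f' g' g' r' f'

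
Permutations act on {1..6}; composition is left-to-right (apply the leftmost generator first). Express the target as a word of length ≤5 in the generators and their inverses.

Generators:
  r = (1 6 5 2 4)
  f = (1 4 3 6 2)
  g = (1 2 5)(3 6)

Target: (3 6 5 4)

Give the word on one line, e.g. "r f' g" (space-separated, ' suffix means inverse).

r r g

  after r: (1 6 5 2 4)
  after r: (1 5 4 6 2)
  after g: (3 6 5 4)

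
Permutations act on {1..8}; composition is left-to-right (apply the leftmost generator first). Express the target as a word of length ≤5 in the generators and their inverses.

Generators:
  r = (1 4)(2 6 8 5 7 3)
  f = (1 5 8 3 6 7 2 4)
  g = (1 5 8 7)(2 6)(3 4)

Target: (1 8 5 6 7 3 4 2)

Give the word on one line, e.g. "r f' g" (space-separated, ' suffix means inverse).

  after r': (1 4)(2 3 7 5 8 6)
  after g: (1 3)(2 4 5 7 8)
  after r: (1 2)(3 4 7 5)(6 8)
  after r: (1 6 5 2 4 3)
  after r: (1 8 5 6 7 3 4 2)

r' g r r r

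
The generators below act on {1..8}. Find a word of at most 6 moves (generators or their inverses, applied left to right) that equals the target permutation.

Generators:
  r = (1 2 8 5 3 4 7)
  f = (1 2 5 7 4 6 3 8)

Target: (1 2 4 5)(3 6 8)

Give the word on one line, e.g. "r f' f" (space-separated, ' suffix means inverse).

r f r' r'

  after r: (1 2 8 5 3 4 7)
  after f: (1 5 8 7 2)(3 6)
  after r': (1 8 4 3 6 5 2 7)
  after r': (1 2 4 5)(3 6 8)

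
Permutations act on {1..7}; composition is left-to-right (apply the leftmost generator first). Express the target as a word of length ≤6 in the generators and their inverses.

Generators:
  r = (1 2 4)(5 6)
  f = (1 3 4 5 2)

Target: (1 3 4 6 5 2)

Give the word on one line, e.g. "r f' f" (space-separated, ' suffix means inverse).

  after f: (1 3 4 5 2)
  after r: (1 3)(4 6 5)
  after r: (1 3 2 4 5)
  after r: (1 3 4 6 5 2)

f r r r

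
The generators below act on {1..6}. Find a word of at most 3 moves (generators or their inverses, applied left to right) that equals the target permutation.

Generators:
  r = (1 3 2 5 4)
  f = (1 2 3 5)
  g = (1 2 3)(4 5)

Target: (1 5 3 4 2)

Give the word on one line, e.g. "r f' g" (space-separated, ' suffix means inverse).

r' r'

  after r': (1 4 5 2 3)
  after r': (1 5 3 4 2)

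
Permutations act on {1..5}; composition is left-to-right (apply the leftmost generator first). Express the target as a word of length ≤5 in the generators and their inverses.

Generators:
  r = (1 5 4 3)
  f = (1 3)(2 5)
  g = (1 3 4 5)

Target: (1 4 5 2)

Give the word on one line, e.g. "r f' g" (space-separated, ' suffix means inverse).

r f' g f' g'

  after r: (1 5 4 3)
  after f': (1 2 5 4)
  after g: (1 2)(3 4)
  after f': (1 5 2 3 4)
  after g': (1 4 5 2)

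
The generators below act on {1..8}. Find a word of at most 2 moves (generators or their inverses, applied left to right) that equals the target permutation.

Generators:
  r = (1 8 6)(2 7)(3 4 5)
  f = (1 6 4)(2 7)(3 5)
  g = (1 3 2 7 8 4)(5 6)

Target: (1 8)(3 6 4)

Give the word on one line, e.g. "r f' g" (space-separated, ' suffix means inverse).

  after r: (1 8 6)(2 7)(3 4 5)
  after f': (1 8)(3 6 4)

r f'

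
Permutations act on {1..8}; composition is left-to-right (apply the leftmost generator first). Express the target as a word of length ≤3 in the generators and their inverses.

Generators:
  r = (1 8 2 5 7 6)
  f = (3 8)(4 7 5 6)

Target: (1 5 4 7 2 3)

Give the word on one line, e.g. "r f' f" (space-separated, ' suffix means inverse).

  after f: (3 8)(4 7 5 6)
  after r': (1 6 4 5 7 2 8 3)
  after f': (1 5 4 7 2 3)

f r' f'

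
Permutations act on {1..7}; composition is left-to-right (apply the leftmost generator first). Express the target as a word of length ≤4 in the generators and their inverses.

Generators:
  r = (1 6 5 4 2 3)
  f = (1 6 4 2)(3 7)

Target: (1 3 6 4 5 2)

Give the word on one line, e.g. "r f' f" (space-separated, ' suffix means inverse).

r' f f

  after r': (1 3 2 4 5 6)
  after f: (1 7 3)(4 5)
  after f: (1 3 6 4 5 2)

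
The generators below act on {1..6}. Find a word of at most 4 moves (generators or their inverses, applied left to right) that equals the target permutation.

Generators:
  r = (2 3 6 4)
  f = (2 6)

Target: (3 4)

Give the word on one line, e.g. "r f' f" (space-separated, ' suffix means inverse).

r' r' f

  after r': (2 4 6 3)
  after r': (2 6)(3 4)
  after f: (3 4)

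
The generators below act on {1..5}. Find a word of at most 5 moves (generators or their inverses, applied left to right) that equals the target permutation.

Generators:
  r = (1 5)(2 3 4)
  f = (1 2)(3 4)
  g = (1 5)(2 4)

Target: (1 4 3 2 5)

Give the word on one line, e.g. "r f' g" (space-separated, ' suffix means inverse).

f' r' g' r'

  after f': (1 2)(3 4)
  after r': (1 4 2 5)
  after g': (1 2)
  after r': (1 4 3 2 5)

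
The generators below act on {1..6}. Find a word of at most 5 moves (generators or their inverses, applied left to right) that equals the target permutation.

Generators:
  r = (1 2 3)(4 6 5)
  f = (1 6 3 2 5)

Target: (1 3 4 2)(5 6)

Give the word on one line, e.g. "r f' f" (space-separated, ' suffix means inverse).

  after f: (1 6 3 2 5)
  after f: (1 3 5 6 2)
  after r: (3 4 6)
  after f: (1 6 2 5)(3 4)
  after f: (1 3 4 2)(5 6)

f f r f f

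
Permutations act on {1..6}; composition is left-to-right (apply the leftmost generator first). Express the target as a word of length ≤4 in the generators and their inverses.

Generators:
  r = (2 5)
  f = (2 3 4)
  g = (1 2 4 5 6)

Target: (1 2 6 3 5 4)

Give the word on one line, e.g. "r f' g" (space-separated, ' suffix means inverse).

g' g' f' r

  after g': (1 6 5 4 2)
  after g': (1 5 2 6 4)
  after f': (1 5 4)(2 6 3)
  after r: (1 2 6 3 5 4)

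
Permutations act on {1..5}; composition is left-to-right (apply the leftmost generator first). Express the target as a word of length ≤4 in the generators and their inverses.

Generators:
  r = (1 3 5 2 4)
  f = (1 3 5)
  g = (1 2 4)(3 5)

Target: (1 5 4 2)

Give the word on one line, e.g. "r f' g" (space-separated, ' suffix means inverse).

  after r: (1 3 5 2 4)
  after g: (1 5 4 2)

r g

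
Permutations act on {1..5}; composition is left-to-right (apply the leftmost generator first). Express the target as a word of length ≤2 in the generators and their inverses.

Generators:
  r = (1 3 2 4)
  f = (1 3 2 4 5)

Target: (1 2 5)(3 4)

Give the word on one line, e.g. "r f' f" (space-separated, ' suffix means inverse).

r f

  after r: (1 3 2 4)
  after f: (1 2 5)(3 4)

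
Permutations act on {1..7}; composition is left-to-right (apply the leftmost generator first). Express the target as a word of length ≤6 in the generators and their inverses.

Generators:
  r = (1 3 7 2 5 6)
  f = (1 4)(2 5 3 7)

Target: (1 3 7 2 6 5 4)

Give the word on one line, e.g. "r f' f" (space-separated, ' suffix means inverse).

r' r' r' r' f'

  after r': (1 6 5 2 7 3)
  after r': (1 5 7)(2 3 6)
  after r': (1 2)(3 5)(6 7)
  after r': (1 7 5)(2 6 3)
  after f': (1 3 7 2 6 5 4)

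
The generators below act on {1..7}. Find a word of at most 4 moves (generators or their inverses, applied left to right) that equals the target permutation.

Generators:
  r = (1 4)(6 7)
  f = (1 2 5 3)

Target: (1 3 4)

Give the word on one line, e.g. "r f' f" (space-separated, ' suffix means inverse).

  after r': (1 4)(6 7)
  after f: (1 4 2 5 3)(6 7)
  after r': (2 5 3 4)
  after f': (1 3 4)

r' f r' f'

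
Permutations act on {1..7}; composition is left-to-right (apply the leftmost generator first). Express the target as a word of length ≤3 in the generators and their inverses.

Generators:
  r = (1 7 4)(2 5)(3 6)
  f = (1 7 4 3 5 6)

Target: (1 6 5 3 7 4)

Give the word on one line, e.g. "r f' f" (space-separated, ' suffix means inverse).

f' r r

  after f': (1 6 5 3 4 7)
  after r: (1 3)(2 5 6)
  after r: (1 6 5 3 7 4)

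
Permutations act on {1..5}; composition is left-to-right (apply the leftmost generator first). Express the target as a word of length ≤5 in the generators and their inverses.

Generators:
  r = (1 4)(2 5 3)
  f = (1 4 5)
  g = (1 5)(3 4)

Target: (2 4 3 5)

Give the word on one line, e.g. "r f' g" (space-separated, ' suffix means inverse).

f' r' r' g' r

  after f': (1 5 4)
  after r': (1 2 3 5)
  after r': (1 3 2 5 4)
  after g': (1 4 5 3 2)
  after r: (2 4 3 5)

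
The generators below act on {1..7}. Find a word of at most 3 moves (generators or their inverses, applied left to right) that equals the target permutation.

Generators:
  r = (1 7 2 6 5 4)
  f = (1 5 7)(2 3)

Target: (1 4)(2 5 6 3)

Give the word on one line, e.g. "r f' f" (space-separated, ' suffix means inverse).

  after r': (1 4 5 6 2 7)
  after f': (1 4)(2 5 6 3)

r' f'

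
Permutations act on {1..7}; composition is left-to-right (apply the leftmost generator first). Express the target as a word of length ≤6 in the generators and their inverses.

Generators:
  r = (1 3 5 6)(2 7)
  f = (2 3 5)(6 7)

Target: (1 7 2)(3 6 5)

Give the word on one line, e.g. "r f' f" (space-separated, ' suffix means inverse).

r f r f

  after r: (1 3 5 6)(2 7)
  after f: (1 5 7 3 2 6)
  after r: (1 6 3 7 5 2)
  after f: (1 7 2)(3 6 5)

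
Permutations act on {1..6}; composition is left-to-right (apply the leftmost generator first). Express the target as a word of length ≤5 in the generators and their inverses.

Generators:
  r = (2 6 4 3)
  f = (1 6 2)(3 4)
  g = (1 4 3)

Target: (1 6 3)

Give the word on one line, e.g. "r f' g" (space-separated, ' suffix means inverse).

g' r r f r

  after g': (1 3 4)
  after r: (1 2 6 4)
  after r: (1 6 3 2 4)
  after f: (1 2 3)(4 6)
  after r: (1 6 3)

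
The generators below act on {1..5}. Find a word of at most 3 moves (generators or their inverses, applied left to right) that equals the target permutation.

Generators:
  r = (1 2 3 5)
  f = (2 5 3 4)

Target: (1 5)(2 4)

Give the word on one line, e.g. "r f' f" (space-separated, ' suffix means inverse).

  after r: (1 2 3 5)
  after f: (1 5)(2 4)

r f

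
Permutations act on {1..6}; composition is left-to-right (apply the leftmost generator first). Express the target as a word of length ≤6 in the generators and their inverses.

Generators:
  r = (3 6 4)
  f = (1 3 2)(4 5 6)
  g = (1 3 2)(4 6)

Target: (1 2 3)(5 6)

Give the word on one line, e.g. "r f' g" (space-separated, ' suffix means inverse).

f' g g g

  after f': (1 2 3)(4 6 5)
  after g: (5 6)
  after g: (1 3 2)(4 6 5)
  after g: (1 2 3)(5 6)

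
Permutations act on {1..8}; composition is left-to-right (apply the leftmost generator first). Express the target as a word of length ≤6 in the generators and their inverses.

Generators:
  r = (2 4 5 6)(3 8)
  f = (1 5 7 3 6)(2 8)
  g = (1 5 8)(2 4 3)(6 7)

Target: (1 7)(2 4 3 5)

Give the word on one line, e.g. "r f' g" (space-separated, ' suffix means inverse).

f r g r

  after f: (1 5 7 3 6)(2 8)
  after r: (1 6)(2 3)(4 5 7 8)
  after g: (1 7)(3 4 8)(5 6)
  after r: (1 7)(2 4 3 5)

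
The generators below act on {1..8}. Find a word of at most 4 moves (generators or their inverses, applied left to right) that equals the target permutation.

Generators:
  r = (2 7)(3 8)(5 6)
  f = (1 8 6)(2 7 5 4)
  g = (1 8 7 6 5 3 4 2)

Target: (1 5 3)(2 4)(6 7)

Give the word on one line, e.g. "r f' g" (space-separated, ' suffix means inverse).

r f f r

  after r: (2 7)(3 8)(5 6)
  after f: (1 8 3 6 4 2 5)
  after f: (1 6 2 4 7 5 8 3)
  after r: (1 5 3)(2 4)(6 7)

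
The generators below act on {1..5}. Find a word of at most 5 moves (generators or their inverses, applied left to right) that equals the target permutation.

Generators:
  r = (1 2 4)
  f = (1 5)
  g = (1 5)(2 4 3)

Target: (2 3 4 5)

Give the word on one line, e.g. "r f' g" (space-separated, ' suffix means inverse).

  after r: (1 2 4)
  after g: (1 4 5)(2 3)
  after r: (2 3 4 5)

r g r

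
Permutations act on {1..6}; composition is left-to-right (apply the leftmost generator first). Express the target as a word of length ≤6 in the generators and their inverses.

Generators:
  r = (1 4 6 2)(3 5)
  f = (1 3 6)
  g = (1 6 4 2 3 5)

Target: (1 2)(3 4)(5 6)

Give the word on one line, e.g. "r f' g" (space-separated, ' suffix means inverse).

  after g: (1 6 4 2 3 5)
  after f': (1 3 5 6 4 2)
  after r: (1 5 2 4)
  after g': (1 3 2 6)(4 5)
  after g': (1 2)(3 4)(5 6)

g f' r g' g'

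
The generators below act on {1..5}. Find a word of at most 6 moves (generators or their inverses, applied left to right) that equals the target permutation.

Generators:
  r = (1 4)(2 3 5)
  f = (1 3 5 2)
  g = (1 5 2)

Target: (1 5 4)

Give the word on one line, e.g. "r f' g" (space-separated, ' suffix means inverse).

g' r g g f

  after g': (1 2 5)
  after r: (1 3 5 4)
  after g: (1 3 2)(4 5)
  after g: (1 3)(2 5 4)
  after f: (1 5 4)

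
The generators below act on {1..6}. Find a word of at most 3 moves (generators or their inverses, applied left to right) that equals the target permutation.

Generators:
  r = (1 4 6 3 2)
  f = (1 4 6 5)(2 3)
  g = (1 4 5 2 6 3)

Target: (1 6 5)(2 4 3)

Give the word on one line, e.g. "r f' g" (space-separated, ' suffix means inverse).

  after g': (1 3 6 2 5 4)
  after g': (1 6 5)(2 4 3)

g' g'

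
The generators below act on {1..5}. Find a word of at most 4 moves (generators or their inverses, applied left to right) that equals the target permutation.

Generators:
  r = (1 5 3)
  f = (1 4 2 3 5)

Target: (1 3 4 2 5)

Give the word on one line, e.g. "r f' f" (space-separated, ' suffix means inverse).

r f r'

  after r: (1 5 3)
  after f: (2 3 4)
  after r': (1 3 4 2 5)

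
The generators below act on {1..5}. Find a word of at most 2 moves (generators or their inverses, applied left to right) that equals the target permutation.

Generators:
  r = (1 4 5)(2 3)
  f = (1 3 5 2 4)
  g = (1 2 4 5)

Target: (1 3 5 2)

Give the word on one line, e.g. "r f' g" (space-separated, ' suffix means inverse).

  after r': (1 5 4)(2 3)
  after f': (1 3 5 2)

r' f'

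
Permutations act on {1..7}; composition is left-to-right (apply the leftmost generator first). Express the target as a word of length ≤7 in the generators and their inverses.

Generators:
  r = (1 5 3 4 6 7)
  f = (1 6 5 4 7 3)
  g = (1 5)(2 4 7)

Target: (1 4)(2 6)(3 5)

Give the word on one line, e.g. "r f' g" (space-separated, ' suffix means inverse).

  after r': (1 7 6 4 3 5)
  after f: (1 3 4)(5 6 7)
  after g: (1 3 7)(2 4 5 6)
  after f': (1 7 3 4 6 2 5)
  after f': (1 4)(2 6)(3 5)

r' f g f' f'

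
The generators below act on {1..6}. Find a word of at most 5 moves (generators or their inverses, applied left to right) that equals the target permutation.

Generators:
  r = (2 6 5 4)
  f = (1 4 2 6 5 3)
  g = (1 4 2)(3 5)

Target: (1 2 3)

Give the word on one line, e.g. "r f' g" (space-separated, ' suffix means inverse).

  after g: (1 4 2)(3 5)
  after g: (1 2 4)
  after r': (1 4)(2 5 6)
  after f: (1 2 3)

g g r' f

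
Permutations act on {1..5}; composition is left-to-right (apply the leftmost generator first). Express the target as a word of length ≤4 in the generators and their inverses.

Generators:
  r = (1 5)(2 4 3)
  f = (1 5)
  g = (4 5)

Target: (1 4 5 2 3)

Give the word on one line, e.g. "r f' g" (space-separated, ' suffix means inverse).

  after g': (4 5)
  after r': (1 5 2 3 4)
  after g': (1 4)(2 3 5)
  after f: (1 4 5 2 3)

g' r' g' f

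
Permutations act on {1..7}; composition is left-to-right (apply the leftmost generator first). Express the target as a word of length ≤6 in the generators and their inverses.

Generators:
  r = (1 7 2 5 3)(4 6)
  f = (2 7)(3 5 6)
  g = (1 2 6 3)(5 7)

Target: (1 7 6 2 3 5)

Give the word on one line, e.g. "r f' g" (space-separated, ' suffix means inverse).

f f g f

  after f: (2 7)(3 5 6)
  after f: (3 6 5)
  after g: (1 2 6 7 5)
  after f: (1 7 6 2 3 5)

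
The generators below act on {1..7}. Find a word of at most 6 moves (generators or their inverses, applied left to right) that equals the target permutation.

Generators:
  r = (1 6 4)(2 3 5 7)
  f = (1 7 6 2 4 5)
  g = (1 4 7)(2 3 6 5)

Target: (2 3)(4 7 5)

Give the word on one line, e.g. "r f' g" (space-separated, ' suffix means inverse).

f r' g' f' f'

  after f: (1 7 6 2 4 5)
  after r': (1 5 4 3 2 6 7)
  after g': (1 6 4 2 3 5)
  after f': (1 7)(2 3 4 6)
  after f': (2 3)(4 7 5)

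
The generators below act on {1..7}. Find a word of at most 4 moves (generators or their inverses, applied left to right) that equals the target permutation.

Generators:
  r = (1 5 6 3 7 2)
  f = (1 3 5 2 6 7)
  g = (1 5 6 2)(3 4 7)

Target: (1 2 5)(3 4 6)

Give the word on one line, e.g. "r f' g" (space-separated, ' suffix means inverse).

g' f' r g

  after g': (1 2 6 5)(3 7 4)
  after f': (1 5 7 4)(3 6)
  after r: (1 6 7 4 5 2)
  after g: (1 2 5)(3 4 6)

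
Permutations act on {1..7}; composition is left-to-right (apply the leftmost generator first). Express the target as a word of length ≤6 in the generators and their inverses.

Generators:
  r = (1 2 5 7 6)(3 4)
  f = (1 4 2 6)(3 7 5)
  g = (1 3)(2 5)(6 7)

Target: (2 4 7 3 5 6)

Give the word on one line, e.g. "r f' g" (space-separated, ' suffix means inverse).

g' f' g f' f'

  after g': (1 3)(2 5)(6 7)
  after f': (1 5 4)(2 7)(3 6)
  after g: (1 2 6)(3 7 5 4)
  after f': (1 4 5)
  after f': (2 4 7 3 5 6)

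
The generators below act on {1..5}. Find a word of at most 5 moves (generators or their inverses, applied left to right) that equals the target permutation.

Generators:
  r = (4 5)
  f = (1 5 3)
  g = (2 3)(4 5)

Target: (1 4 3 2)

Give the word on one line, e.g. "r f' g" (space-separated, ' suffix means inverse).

  after g': (2 3)(4 5)
  after f: (1 5 4 3 2)
  after r': (1 4 3 2)

g' f r'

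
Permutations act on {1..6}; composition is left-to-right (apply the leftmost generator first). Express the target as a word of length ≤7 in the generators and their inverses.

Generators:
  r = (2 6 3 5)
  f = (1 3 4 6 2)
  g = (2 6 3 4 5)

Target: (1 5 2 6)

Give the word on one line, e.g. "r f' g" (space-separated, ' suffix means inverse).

r' g' r' f' r'

  after r': (2 5 3 6)
  after g': (2 4 3)(5 6)
  after r': (2 4 6 3 5)
  after f': (1 2 3 5 6)
  after r': (1 5 2 6)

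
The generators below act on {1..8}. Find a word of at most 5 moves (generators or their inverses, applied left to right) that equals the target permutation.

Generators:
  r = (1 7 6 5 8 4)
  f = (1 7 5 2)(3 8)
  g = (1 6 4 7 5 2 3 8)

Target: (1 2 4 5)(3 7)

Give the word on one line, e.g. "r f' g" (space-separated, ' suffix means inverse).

g' f' f' r' f

  after g': (1 8 3 2 5 7 4 6)
  after f': (1 3 5)(2 7 4 6)
  after f': (1 8 3 7 4 6 5 2)
  after r': (1 5 2 4 7 8 3)
  after f: (1 2 4 5)(3 7)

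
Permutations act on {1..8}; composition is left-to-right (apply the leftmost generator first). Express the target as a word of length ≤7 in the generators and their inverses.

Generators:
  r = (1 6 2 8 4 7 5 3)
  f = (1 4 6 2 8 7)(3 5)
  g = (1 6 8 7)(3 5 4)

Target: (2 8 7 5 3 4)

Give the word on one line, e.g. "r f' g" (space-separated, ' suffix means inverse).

  after f': (1 7 8 2 6 4)(3 5)
  after f': (1 8 6)(2 4 7)
  after f': (1 2)(3 5)(4 8)(6 7)
  after f': (1 6 8)(2 7 4)
  after g': (2 8 7 5 3 4)

f' f' f' f' g'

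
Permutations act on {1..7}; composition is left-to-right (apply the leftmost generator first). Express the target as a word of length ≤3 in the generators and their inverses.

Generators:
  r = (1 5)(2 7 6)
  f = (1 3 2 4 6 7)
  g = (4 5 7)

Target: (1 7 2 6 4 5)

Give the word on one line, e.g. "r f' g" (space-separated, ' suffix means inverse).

  after r': (1 5)(2 6 7)
  after g': (1 4 7 2 6 5)
  after g': (1 7 2 6 4 5)

r' g' g'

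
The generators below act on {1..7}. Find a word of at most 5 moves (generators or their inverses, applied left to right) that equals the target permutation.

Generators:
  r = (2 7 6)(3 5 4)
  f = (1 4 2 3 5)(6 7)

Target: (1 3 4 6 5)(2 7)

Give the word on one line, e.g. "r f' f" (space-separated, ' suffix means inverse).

  after r: (2 7 6)(3 5 4)
  after f': (1 5)(2 6 4)
  after r': (1 3 4 6 5)(2 7)

r f' r'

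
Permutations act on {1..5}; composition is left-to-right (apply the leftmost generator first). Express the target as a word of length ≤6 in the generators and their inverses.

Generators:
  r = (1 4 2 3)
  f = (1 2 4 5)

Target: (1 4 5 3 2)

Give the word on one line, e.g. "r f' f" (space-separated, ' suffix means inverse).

f' r' f r

  after f': (1 5 4 2)
  after r': (1 5)(2 3)
  after f: (2 3 4 5)
  after r: (1 4 5 3 2)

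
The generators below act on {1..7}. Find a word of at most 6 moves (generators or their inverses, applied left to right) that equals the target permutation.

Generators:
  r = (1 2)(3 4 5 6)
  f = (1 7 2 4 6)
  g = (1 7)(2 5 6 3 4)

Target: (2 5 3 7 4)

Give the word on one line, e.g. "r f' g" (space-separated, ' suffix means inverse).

f g g f'

  after f: (1 7 2 4 6)
  after g: (3 4)(5 6 7)
  after g: (1 7 6)(2 5 3)
  after f': (2 5 3 7 4)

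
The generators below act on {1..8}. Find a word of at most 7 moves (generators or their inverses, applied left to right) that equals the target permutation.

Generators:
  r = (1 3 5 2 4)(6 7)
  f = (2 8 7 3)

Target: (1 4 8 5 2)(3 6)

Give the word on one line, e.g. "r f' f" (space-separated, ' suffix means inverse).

  after f': (2 3 7 8)
  after r': (1 4 2)(3 6 7 8 5)
  after f': (1 4 3 6 8 5 7 2)
  after f': (1 4 7 3 6 2)(5 8)
  after f': (1 4 8 5 2)(3 6)

f' r' f' f' f'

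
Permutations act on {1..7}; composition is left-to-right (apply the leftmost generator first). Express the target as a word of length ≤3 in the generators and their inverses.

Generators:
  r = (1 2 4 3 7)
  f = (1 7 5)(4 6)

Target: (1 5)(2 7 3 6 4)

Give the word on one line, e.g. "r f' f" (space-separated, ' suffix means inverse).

r' f

  after r': (1 7 3 4 2)
  after f: (1 5)(2 7 3 6 4)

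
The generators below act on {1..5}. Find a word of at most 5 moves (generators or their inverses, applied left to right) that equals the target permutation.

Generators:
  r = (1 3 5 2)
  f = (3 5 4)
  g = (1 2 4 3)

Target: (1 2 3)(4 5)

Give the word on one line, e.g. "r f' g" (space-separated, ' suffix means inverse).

r' f r g

  after r': (1 2 5 3)
  after f: (1 2 4 3)
  after r: (2 4 5)
  after g: (1 2 3)(4 5)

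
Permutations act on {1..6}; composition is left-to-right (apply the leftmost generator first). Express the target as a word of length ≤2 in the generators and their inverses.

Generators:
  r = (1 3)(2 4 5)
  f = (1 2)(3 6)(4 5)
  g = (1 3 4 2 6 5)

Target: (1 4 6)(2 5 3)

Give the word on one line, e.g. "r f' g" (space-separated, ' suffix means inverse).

  after g': (1 5 6 2 4 3)
  after f: (1 4 6)(2 5 3)

g' f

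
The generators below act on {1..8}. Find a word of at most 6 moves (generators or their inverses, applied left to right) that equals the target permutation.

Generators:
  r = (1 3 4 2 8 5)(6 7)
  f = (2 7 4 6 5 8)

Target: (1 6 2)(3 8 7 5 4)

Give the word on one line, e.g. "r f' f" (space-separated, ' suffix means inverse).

  after f: (2 7 4 6 5 8)
  after r': (1 5 2 6 8 4 7 3)
  after f': (1 6 5 8 7 3)(2 4)
  after r': (1 7)(2 3 5)(6 8)
  after r': (1 6 2)(3 8 7 5 4)

f r' f' r' r'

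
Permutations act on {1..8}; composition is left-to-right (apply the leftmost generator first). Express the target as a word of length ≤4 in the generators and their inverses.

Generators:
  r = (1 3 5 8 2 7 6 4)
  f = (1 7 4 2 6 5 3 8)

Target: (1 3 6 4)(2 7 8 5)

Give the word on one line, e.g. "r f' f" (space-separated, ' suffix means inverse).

f' f'

  after f': (1 8 3 5 6 2 4 7)
  after f': (1 3 6 4)(2 7 8 5)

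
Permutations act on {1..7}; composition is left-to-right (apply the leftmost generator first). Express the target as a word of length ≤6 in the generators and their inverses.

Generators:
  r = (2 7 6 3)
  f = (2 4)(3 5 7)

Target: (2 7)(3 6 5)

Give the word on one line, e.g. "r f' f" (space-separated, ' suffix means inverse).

  after r': (2 3 6 7)
  after f': (2 7 4)(3 6 5)
  after f': (2 5 7)(3 6)
  after f': (2 3 6 7 4)
  after f': (2 7)(3 6 5)

r' f' f' f' f'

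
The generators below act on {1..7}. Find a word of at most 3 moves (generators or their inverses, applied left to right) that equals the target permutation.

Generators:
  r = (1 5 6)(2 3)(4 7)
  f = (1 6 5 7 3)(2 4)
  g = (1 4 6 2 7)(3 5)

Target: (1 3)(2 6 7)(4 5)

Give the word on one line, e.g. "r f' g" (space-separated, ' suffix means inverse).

  after g: (1 4 6 2 7)(3 5)
  after f': (1 2 5 7 3 6 4)
  after r: (1 3)(2 6 7)(4 5)

g f' r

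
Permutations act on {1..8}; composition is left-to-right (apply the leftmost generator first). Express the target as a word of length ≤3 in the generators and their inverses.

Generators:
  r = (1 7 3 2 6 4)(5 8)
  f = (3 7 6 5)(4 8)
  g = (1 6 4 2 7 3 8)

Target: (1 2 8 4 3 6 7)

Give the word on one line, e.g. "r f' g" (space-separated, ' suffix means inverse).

  after g: (1 6 4 2 7 3 8)
  after g: (1 4 7 8 6 2 3)
  after g: (1 2 8 4 3 6 7)

g g g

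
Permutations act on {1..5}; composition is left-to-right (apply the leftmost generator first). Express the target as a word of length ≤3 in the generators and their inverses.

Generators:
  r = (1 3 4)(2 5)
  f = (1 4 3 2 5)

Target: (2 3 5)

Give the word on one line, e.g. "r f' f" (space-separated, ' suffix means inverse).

r r f'

  after r: (1 3 4)(2 5)
  after r: (1 4 3)
  after f': (2 3 5)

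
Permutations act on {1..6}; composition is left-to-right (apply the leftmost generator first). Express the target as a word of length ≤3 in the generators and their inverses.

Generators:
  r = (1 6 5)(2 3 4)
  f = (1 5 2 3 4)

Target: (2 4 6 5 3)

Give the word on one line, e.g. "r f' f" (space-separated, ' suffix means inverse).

  after r: (1 6 5)(2 3 4)
  after f': (1 6)(4 5)
  after r': (2 4 6 5 3)

r f' r'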